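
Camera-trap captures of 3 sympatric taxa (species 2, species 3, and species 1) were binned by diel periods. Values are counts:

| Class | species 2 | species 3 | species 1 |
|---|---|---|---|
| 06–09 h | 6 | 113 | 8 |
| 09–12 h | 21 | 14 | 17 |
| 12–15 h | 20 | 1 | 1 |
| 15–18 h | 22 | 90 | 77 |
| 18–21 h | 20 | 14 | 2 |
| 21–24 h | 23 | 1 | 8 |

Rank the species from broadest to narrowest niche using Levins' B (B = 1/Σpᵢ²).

Proportions for species 2 (n=112): 6/112=0.0536, 21/112=0.1875, 20/112=0.1786, 22/112=0.1964, 20/112=0.1786, 23/112=0.2054
Proportions for species 3 (n=233): 113/233=0.4850, 14/233=0.0601, 1/233=0.0043, 90/233=0.3863, 14/233=0.0601, 1/233=0.0043
Proportions for species 1 (n=113): 8/113=0.0708, 17/113=0.1504, 1/113=0.0088, 77/113=0.6814, 2/113=0.0177, 8/113=0.0708
Σp_2ᵢ² = 0.0536² + 0.1875² + 0.1786² + 0.1964² + 0.1786² + 0.2054² = 0.002873 + 0.035156 + 0.031898 + 0.038573 + 0.031898 + 0.042189 = 0.182587
B_2 = 1 / 0.182587 = 5.4768
Σp_3ᵢ² = 0.4850² + 0.0601² + 0.0043² + 0.3863² + 0.0601² + 0.0043² = 0.235225 + 0.003612 + 0.000018 + 0.149228 + 0.003612 + 0.000018 = 0.391713
B_3 = 1 / 0.391713 = 2.5529
Σp_1ᵢ² = 0.0708² + 0.1504² + 0.0088² + 0.6814² + 0.0177² + 0.0708² = 0.005013 + 0.022620 + 0.000077 + 0.464306 + 0.000313 + 0.005013 = 0.497342
B_1 = 1 / 0.497342 = 2.0107
Ranking by B (broadest → narrowest): species 2 (5.48) > species 3 (2.55) > species 1 (2.01)

species 2 > species 3 > species 1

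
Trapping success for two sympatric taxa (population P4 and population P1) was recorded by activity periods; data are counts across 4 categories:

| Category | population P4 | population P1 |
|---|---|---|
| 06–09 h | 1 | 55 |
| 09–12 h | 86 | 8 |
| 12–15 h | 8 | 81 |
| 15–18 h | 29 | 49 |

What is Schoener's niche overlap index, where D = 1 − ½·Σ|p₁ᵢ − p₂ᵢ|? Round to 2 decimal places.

Proportions for population P4 (n=124): 1/124=0.0081, 86/124=0.6935, 8/124=0.0645, 29/124=0.2339
Proportions for population P1 (n=193): 55/193=0.2850, 8/193=0.0415, 81/193=0.4197, 49/193=0.2539
Σ|p₁ᵢ − p₂ᵢ| = 0.2769 + 0.6520 + 0.3552 + 0.0200 = 1.3041
D = 1 − ½ × 1.3041 = 1 − 0.65205 = 0.34795

0.35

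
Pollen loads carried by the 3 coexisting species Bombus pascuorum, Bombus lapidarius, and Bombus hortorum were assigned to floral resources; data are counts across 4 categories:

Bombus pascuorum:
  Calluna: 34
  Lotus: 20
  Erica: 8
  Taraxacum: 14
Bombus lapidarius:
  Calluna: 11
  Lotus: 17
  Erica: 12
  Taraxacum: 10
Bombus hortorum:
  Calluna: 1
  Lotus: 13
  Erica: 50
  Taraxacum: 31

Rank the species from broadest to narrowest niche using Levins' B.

Bombus lapidarius > Bombus pascuorum > Bombus hortorum

Proportions for Bombus pascuorum (n=76): 34/76=0.4474, 20/76=0.2632, 8/76=0.1053, 14/76=0.1842
Proportions for Bombus lapidarius (n=50): 11/50=0.2200, 17/50=0.3400, 12/50=0.2400, 10/50=0.2000
Proportions for Bombus hortorum (n=95): 1/95=0.0105, 13/95=0.1368, 50/95=0.5263, 31/95=0.3263
Σp_pascᵢ² = 0.4474² + 0.2632² + 0.1053² + 0.1842² = 0.200167 + 0.069274 + 0.011088 + 0.033930 = 0.314459
B_pasc = 1 / 0.314459 = 3.1801
Σp_lapiᵢ² = 0.2200² + 0.3400² + 0.2400² + 0.2000² = 0.048400 + 0.115600 + 0.057600 + 0.040000 = 0.261600
B_lapi = 1 / 0.261600 = 3.8226
Σp_hortᵢ² = 0.0105² + 0.1368² + 0.5263² + 0.3263² = 0.000110 + 0.018714 + 0.276992 + 0.106472 = 0.402288
B_hort = 1 / 0.402288 = 2.4858
Ranking by B (broadest → narrowest): Bombus lapidarius (3.82) > Bombus pascuorum (3.18) > Bombus hortorum (2.49)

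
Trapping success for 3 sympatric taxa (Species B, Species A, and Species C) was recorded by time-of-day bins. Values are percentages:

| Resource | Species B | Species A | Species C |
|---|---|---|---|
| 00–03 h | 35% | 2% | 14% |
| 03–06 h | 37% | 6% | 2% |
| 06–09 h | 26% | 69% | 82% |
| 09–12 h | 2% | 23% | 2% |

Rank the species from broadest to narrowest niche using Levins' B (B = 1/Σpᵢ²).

Convert percentages to proportions (divide by 100).
Σp_Bᵢ² = 0.35² + 0.37² + 0.26² + 0.02² = 0.1225 + 0.1369 + 0.0676 + 0.0004 = 0.3274
B_B = 1 / 0.3274 = 3.0544
Σp_Aᵢ² = 0.02² + 0.06² + 0.69² + 0.23² = 0.0004 + 0.0036 + 0.4761 + 0.0529 = 0.5330
B_A = 1 / 0.5330 = 1.8762
Σp_Cᵢ² = 0.14² + 0.02² + 0.82² + 0.02² = 0.0196 + 0.0004 + 0.6724 + 0.0004 = 0.6928
B_C = 1 / 0.6928 = 1.4434
Ranking by B (broadest → narrowest): Species B (3.05) > Species A (1.88) > Species C (1.44)

Species B > Species A > Species C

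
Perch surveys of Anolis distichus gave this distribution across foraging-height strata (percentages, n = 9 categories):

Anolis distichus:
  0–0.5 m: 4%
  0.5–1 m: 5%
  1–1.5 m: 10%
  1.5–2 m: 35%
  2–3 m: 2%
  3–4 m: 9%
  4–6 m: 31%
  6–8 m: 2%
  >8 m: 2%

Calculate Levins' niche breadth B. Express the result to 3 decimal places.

Convert percentages to proportions (divide by 100).
Σpᵢ² = 0.04² + 0.05² + 0.10² + 0.35² + 0.02² + 0.09² + 0.31² + 0.02² + 0.02² = 0.0016 + 0.0025 + 0.0100 + 0.1225 + 0.0004 + 0.0081 + 0.0961 + 0.0004 + 0.0004 = 0.2420
B = 1 / 0.2420 = 4.13223

4.132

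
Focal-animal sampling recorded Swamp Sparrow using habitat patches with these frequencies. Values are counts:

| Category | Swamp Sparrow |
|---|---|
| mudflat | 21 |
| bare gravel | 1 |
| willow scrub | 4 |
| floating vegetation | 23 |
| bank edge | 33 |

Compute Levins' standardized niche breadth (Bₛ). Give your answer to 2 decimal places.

0.56

Proportions for Swamp Sparrow (n=82): 21/82=0.2561, 1/82=0.0122, 4/82=0.0488, 23/82=0.2805, 33/82=0.4024
Σpᵢ² = 0.2561² + 0.0122² + 0.0488² + 0.2805² + 0.4024² = 0.065587 + 0.000149 + 0.002381 + 0.078680 + 0.161926 = 0.308723
B = 1 / 0.308723 = 3.2391
Bₛ = (B − 1)/(n − 1) = (3.2391 − 1)/(5 − 1) = 2.2391/4 = 0.5598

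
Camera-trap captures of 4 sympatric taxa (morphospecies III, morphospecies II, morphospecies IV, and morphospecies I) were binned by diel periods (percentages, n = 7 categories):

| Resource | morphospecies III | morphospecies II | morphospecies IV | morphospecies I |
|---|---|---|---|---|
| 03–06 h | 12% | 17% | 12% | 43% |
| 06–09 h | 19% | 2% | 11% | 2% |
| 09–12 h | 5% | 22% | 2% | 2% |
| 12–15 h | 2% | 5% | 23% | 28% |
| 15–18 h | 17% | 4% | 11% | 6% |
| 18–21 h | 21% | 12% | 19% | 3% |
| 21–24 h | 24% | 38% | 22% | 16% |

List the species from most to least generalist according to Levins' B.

Convert percentages to proportions (divide by 100).
Σp_IIIᵢ² = 0.12² + 0.19² + 0.05² + 0.02² + 0.17² + 0.21² + 0.24² = 0.0144 + 0.0361 + 0.0025 + 0.0004 + 0.0289 + 0.0441 + 0.0576 = 0.1840
B_III = 1 / 0.1840 = 5.4348
Σp_IIᵢ² = 0.17² + 0.02² + 0.22² + 0.05² + 0.04² + 0.12² + 0.38² = 0.0289 + 0.0004 + 0.0484 + 0.0025 + 0.0016 + 0.0144 + 0.1444 = 0.2406
B_II = 1 / 0.2406 = 4.1563
Σp_IVᵢ² = 0.12² + 0.11² + 0.02² + 0.23² + 0.11² + 0.19² + 0.22² = 0.0144 + 0.0121 + 0.0004 + 0.0529 + 0.0121 + 0.0361 + 0.0484 = 0.1764
B_IV = 1 / 0.1764 = 5.6689
Σp_Iᵢ² = 0.43² + 0.02² + 0.02² + 0.28² + 0.06² + 0.03² + 0.16² = 0.1849 + 0.0004 + 0.0004 + 0.0784 + 0.0036 + 0.0009 + 0.0256 = 0.2942
B_I = 1 / 0.2942 = 3.3990
Ranking by B (broadest → narrowest): morphospecies IV (5.67) > morphospecies III (5.43) > morphospecies II (4.16) > morphospecies I (3.40)

morphospecies IV > morphospecies III > morphospecies II > morphospecies I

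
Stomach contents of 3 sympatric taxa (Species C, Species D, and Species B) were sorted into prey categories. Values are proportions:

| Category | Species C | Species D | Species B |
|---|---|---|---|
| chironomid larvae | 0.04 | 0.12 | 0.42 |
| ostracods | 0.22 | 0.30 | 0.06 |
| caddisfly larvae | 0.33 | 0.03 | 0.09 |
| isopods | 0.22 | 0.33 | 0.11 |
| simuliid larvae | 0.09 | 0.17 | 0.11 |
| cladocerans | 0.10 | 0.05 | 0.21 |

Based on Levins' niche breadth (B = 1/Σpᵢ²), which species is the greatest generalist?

Species C

Σp_Cᵢ² = 0.04² + 0.22² + 0.33² + 0.22² + 0.09² + 0.10² = 0.0016 + 0.0484 + 0.1089 + 0.0484 + 0.0081 + 0.0100 = 0.2254
B_C = 1 / 0.2254 = 4.4366
Σp_Dᵢ² = 0.12² + 0.30² + 0.03² + 0.33² + 0.17² + 0.05² = 0.0144 + 0.0900 + 0.0009 + 0.1089 + 0.0289 + 0.0025 = 0.2456
B_D = 1 / 0.2456 = 4.0717
Σp_Bᵢ² = 0.42² + 0.06² + 0.09² + 0.11² + 0.11² + 0.21² = 0.1764 + 0.0036 + 0.0081 + 0.0121 + 0.0121 + 0.0441 = 0.2564
B_B = 1 / 0.2564 = 3.9002
Highest B → broadest niche (most generalist): Species C (B = 4.44).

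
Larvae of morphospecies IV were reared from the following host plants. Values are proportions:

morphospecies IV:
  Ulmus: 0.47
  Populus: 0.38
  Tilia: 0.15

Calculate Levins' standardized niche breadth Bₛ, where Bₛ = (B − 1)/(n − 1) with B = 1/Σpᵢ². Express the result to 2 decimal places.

Σpᵢ² = 0.47² + 0.38² + 0.15² = 0.2209 + 0.1444 + 0.0225 = 0.3878
B = 1 / 0.3878 = 2.5786
Bₛ = (B − 1)/(n − 1) = (2.5786 − 1)/(3 − 1) = 1.5786/2 = 0.7893

0.79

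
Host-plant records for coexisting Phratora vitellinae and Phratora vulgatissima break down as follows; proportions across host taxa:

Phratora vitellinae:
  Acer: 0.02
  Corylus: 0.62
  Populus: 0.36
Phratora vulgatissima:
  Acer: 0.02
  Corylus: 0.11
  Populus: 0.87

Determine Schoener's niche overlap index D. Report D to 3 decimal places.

0.490

Σ|p₁ᵢ − p₂ᵢ| = 0.00 + 0.51 + 0.51 = 1.02
D = 1 − ½ × 1.02 = 1 − 0.510 = 0.49000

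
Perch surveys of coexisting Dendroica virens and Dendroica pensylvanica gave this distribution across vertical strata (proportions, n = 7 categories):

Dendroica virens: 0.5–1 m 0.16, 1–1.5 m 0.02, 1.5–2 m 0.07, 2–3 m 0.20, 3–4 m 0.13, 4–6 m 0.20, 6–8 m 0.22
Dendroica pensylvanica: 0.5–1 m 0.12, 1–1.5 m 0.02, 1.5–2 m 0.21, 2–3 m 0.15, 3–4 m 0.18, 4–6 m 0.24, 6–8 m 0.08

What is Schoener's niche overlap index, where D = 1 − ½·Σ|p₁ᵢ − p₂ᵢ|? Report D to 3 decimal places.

0.770

Σ|p₁ᵢ − p₂ᵢ| = 0.04 + 0.00 + 0.14 + 0.05 + 0.05 + 0.04 + 0.14 = 0.46
D = 1 − ½ × 0.46 = 1 − 0.230 = 0.77000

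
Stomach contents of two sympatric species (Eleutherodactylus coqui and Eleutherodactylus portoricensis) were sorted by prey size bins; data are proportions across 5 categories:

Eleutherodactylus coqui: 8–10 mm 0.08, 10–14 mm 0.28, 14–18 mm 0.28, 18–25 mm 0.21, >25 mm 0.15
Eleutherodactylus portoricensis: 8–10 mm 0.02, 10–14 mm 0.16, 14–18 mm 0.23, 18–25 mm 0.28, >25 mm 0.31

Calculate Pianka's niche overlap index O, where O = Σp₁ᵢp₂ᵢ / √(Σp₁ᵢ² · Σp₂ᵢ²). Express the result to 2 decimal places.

Σ p₁ᵢp₂ᵢ = 0.0016 + 0.0448 + 0.0644 + 0.0588 + 0.0465 = 0.2161
Σp_1ᵢ² = 0.08² + 0.28² + 0.28² + 0.21² + 0.15² = 0.0064 + 0.0784 + 0.0784 + 0.0441 + 0.0225 = 0.2298
Σp_2ᵢ² = 0.02² + 0.16² + 0.23² + 0.28² + 0.31² = 0.0004 + 0.0256 + 0.0529 + 0.0784 + 0.0961 = 0.2534
O = 0.2161 / √(0.2298 × 0.2534) = 0.2161 / 0.24131 = 0.8955

0.90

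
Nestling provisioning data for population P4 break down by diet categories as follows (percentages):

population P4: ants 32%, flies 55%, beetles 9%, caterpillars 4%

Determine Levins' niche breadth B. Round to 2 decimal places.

2.41

Convert percentages to proportions (divide by 100).
Σpᵢ² = 0.32² + 0.55² + 0.09² + 0.04² = 0.1024 + 0.3025 + 0.0081 + 0.0016 = 0.4146
B = 1 / 0.4146 = 2.4120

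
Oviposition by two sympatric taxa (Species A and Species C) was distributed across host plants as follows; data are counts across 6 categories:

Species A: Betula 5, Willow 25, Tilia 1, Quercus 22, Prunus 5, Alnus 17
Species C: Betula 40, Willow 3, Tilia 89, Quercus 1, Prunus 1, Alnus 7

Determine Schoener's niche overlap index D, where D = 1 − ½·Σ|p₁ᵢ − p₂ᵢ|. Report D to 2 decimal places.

0.17

Proportions for Species A (n=75): 5/75=0.0667, 25/75=0.3333, 1/75=0.0133, 22/75=0.2933, 5/75=0.0667, 17/75=0.2267
Proportions for Species C (n=141): 40/141=0.2837, 3/141=0.0213, 89/141=0.6312, 1/141=0.0071, 1/141=0.0071, 7/141=0.0496
Σ|p₁ᵢ − p₂ᵢ| = 0.2170 + 0.3120 + 0.6179 + 0.2862 + 0.0596 + 0.1771 = 1.6698
D = 1 − ½ × 1.6698 = 1 − 0.83490 = 0.16510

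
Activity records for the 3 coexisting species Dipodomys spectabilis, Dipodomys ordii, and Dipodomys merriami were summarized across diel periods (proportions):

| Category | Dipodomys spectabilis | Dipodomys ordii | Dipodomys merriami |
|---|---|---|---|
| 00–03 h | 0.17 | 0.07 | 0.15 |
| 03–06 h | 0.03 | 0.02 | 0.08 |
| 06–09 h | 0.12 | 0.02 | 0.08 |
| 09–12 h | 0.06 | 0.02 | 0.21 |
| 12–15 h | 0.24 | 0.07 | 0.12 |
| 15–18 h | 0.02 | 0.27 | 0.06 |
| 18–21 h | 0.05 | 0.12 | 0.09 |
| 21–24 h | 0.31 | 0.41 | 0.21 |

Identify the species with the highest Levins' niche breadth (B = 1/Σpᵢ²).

Σp_specᵢ² = 0.17² + 0.03² + 0.12² + 0.06² + 0.24² + 0.02² + 0.05² + 0.31² = 0.0289 + 0.0009 + 0.0144 + 0.0036 + 0.0576 + 0.0004 + 0.0025 + 0.0961 = 0.2044
B_spec = 1 / 0.2044 = 4.8924
Σp_ordiᵢ² = 0.07² + 0.02² + 0.02² + 0.02² + 0.07² + 0.27² + 0.12² + 0.41² = 0.0049 + 0.0004 + 0.0004 + 0.0004 + 0.0049 + 0.0729 + 0.0144 + 0.1681 = 0.2664
B_ordi = 1 / 0.2664 = 3.7538
Σp_merrᵢ² = 0.15² + 0.08² + 0.08² + 0.21² + 0.12² + 0.06² + 0.09² + 0.21² = 0.0225 + 0.0064 + 0.0064 + 0.0441 + 0.0144 + 0.0036 + 0.0081 + 0.0441 = 0.1496
B_merr = 1 / 0.1496 = 6.6845
Highest B → broadest niche (most generalist): Dipodomys merriami (B = 6.68).

Dipodomys merriami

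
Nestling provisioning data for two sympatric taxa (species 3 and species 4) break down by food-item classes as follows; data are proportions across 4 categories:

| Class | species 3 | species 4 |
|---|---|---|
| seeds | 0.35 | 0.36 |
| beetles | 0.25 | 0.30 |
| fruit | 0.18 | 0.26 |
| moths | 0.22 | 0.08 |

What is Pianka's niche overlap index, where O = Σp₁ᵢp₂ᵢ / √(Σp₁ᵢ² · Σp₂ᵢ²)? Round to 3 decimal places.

Σ p₁ᵢp₂ᵢ = 0.1260 + 0.0750 + 0.0468 + 0.0176 = 0.2654
Σp_1ᵢ² = 0.35² + 0.25² + 0.18² + 0.22² = 0.1225 + 0.0625 + 0.0324 + 0.0484 = 0.2658
Σp_2ᵢ² = 0.36² + 0.30² + 0.26² + 0.08² = 0.1296 + 0.0900 + 0.0676 + 0.0064 = 0.2936
O = 0.2654 / √(0.2658 × 0.2936) = 0.2654 / 0.279354 = 0.95005

0.950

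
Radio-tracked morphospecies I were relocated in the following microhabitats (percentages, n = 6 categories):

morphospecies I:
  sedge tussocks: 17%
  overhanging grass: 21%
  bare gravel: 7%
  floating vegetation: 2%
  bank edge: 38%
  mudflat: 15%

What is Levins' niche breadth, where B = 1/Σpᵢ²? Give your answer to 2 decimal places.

4.08

Convert percentages to proportions (divide by 100).
Σpᵢ² = 0.17² + 0.21² + 0.07² + 0.02² + 0.38² + 0.15² = 0.0289 + 0.0441 + 0.0049 + 0.0004 + 0.1444 + 0.0225 = 0.2452
B = 1 / 0.2452 = 4.0783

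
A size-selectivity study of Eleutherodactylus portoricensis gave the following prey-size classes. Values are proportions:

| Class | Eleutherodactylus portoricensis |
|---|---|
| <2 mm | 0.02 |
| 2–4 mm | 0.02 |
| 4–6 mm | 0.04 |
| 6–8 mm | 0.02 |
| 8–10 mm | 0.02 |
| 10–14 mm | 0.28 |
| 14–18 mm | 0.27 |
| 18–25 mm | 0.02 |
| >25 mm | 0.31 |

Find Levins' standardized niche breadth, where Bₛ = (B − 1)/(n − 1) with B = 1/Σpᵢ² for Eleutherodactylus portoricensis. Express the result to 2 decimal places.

Σpᵢ² = 0.02² + 0.02² + 0.04² + 0.02² + 0.02² + 0.28² + 0.27² + 0.02² + 0.31² = 0.0004 + 0.0004 + 0.0016 + 0.0004 + 0.0004 + 0.0784 + 0.0729 + 0.0004 + 0.0961 = 0.2510
B = 1 / 0.2510 = 3.9841
Bₛ = (B − 1)/(n − 1) = (3.9841 − 1)/(9 − 1) = 2.9841/8 = 0.3730

0.37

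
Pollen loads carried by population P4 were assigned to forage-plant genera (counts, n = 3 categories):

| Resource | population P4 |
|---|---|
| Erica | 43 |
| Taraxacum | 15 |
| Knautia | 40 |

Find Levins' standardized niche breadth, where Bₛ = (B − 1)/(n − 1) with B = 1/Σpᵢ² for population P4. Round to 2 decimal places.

0.81

Proportions for population P4 (n=98): 43/98=0.4388, 15/98=0.1531, 40/98=0.4082
Σpᵢ² = 0.4388² + 0.1531² + 0.4082² = 0.192545 + 0.023440 + 0.166627 = 0.382612
B = 1 / 0.382612 = 2.6136
Bₛ = (B − 1)/(n − 1) = (2.6136 − 1)/(3 − 1) = 1.6136/2 = 0.8068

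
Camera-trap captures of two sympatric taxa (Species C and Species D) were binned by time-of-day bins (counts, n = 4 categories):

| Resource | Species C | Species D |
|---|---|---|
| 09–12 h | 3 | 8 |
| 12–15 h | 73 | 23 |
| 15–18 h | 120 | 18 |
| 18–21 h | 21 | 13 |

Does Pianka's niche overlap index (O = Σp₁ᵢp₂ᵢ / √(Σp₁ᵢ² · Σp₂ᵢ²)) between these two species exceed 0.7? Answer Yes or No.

Proportions for Species C (n=217): 3/217=0.0138, 73/217=0.3364, 120/217=0.5530, 21/217=0.0968
Proportions for Species D (n=62): 8/62=0.1290, 23/62=0.3710, 18/62=0.2903, 13/62=0.2097
Σ p₁ᵢp₂ᵢ = 0.001780 + 0.124804 + 0.160536 + 0.020299 = 0.307419
Σp_1ᵢ² = 0.0138² + 0.3364² + 0.5530² + 0.0968² = 0.000190 + 0.113165 + 0.305809 + 0.009370 = 0.428534
Σp_2ᵢ² = 0.1290² + 0.3710² + 0.2903² + 0.2097² = 0.016641 + 0.137641 + 0.084274 + 0.043974 = 0.282530
O = 0.307419 / √(0.428534 × 0.282530) = 0.307419 / 0.3479565 = 0.8835
O = 0.8835 > 0.7 → Yes.

Yes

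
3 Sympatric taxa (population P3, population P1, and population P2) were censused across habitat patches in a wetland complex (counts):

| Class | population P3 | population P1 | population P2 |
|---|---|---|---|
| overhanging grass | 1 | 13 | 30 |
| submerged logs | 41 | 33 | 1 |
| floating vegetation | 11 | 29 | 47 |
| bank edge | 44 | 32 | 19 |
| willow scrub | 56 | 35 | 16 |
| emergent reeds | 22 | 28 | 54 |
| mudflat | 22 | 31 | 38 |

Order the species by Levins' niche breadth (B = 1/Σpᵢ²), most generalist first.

population P1 > population P2 > population P3

Proportions for population P3 (n=197): 1/197=0.0051, 41/197=0.2081, 11/197=0.0558, 44/197=0.2234, 56/197=0.2843, 22/197=0.1117, 22/197=0.1117
Proportions for population P1 (n=201): 13/201=0.0647, 33/201=0.1642, 29/201=0.1443, 32/201=0.1592, 35/201=0.1741, 28/201=0.1393, 31/201=0.1542
Proportions for population P2 (n=205): 30/205=0.1463, 1/205=0.0049, 47/205=0.2293, 19/205=0.0927, 16/205=0.0780, 54/205=0.2634, 38/205=0.1854
Σp_P3ᵢ² = 0.0051² + 0.2081² + 0.0558² + 0.2234² + 0.2843² + 0.1117² + 0.1117² = 0.000026 + 0.043306 + 0.003114 + 0.049908 + 0.080826 + 0.012477 + 0.012477 = 0.202134
B_P3 = 1 / 0.202134 = 4.9472
Σp_P1ᵢ² = 0.0647² + 0.1642² + 0.1443² + 0.1592² + 0.1741² + 0.1393² + 0.1542² = 0.004186 + 0.026962 + 0.020822 + 0.025345 + 0.030311 + 0.019404 + 0.023778 = 0.150808
B_P1 = 1 / 0.150808 = 6.6309
Σp_P2ᵢ² = 0.1463² + 0.0049² + 0.2293² + 0.0927² + 0.0780² + 0.2634² + 0.1854² = 0.021404 + 0.000024 + 0.052578 + 0.008593 + 0.006084 + 0.069380 + 0.034373 = 0.192436
B_P2 = 1 / 0.192436 = 5.1965
Ranking by B (broadest → narrowest): population P1 (6.63) > population P2 (5.20) > population P3 (4.95)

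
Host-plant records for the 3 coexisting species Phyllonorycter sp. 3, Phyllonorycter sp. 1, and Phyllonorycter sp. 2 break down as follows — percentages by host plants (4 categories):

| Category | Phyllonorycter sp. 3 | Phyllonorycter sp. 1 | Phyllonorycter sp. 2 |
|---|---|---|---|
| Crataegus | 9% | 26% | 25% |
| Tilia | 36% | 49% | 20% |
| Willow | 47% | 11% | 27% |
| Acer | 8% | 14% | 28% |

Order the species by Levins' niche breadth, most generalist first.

Convert percentages to proportions (divide by 100).
Σp_3ᵢ² = 0.09² + 0.36² + 0.47² + 0.08² = 0.0081 + 0.1296 + 0.2209 + 0.0064 = 0.3650
B_3 = 1 / 0.3650 = 2.7397
Σp_1ᵢ² = 0.26² + 0.49² + 0.11² + 0.14² = 0.0676 + 0.2401 + 0.0121 + 0.0196 = 0.3394
B_1 = 1 / 0.3394 = 2.9464
Σp_2ᵢ² = 0.25² + 0.20² + 0.27² + 0.28² = 0.0625 + 0.0400 + 0.0729 + 0.0784 = 0.2538
B_2 = 1 / 0.2538 = 3.9401
Ranking by B (broadest → narrowest): Phyllonorycter sp. 2 (3.94) > Phyllonorycter sp. 1 (2.95) > Phyllonorycter sp. 3 (2.74)

Phyllonorycter sp. 2 > Phyllonorycter sp. 1 > Phyllonorycter sp. 3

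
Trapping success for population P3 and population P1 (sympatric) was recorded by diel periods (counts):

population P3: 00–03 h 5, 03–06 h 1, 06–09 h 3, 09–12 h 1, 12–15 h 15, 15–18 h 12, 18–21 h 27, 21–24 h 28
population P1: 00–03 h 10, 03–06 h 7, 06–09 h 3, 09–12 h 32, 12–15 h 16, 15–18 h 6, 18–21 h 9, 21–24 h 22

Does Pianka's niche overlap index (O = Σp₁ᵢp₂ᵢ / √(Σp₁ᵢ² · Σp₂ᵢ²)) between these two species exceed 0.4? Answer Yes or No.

Proportions for population P3 (n=92): 5/92=0.0543, 1/92=0.0109, 3/92=0.0326, 1/92=0.0109, 15/92=0.1630, 12/92=0.1304, 27/92=0.2935, 28/92=0.3043
Proportions for population P1 (n=105): 10/105=0.0952, 7/105=0.0667, 3/105=0.0286, 32/105=0.3048, 16/105=0.1524, 6/105=0.0571, 9/105=0.0857, 22/105=0.2095
Σ p₁ᵢp₂ᵢ = 0.005169 + 0.000727 + 0.000932 + 0.003322 + 0.024841 + 0.007446 + 0.025153 + 0.063751 = 0.131341
Σp_1ᵢ² = 0.0543² + 0.0109² + 0.0326² + 0.0109² + 0.1630² + 0.1304² + 0.2935² + 0.3043² = 0.002948 + 0.000119 + 0.001063 + 0.000119 + 0.026569 + 0.017004 + 0.086142 + 0.092598 = 0.226562
Σp_2ᵢ² = 0.0952² + 0.0667² + 0.0286² + 0.3048² + 0.1524² + 0.0571² + 0.0857² + 0.2095² = 0.009063 + 0.004449 + 0.000818 + 0.092903 + 0.023226 + 0.003260 + 0.007344 + 0.043890 = 0.184953
O = 0.131341 / √(0.226562 × 0.184953) = 0.131341 / 0.2047030 = 0.6416
O = 0.6416 > 0.4 → Yes.

Yes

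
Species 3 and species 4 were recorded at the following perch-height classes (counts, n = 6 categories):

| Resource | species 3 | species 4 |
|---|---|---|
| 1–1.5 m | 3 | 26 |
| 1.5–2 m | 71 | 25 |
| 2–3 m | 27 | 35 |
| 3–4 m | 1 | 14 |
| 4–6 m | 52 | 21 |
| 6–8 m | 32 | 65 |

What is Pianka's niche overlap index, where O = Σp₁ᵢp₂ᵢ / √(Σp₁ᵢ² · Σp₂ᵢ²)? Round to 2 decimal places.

0.71

Proportions for species 3 (n=186): 3/186=0.0161, 71/186=0.3817, 27/186=0.1452, 1/186=0.0054, 52/186=0.2796, 32/186=0.1720
Proportions for species 4 (n=186): 26/186=0.1398, 25/186=0.1344, 35/186=0.1882, 14/186=0.0753, 21/186=0.1129, 65/186=0.3495
Σ p₁ᵢp₂ᵢ = 0.002251 + 0.051300 + 0.027327 + 0.000407 + 0.031567 + 0.060114 = 0.172966
Σp_1ᵢ² = 0.0161² + 0.3817² + 0.1452² + 0.0054² + 0.2796² + 0.1720² = 0.000259 + 0.145695 + 0.021083 + 0.000029 + 0.078176 + 0.029584 = 0.274826
Σp_2ᵢ² = 0.1398² + 0.1344² + 0.1882² + 0.0753² + 0.1129² + 0.3495² = 0.019544 + 0.018063 + 0.035419 + 0.005670 + 0.012746 + 0.122150 = 0.213592
O = 0.172966 / √(0.274826 × 0.213592) = 0.172966 / 0.2422821 = 0.7139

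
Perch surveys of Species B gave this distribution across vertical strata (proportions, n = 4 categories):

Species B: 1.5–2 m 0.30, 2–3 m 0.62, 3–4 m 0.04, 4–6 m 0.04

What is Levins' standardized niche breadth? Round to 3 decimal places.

Σpᵢ² = 0.30² + 0.62² + 0.04² + 0.04² = 0.0900 + 0.3844 + 0.0016 + 0.0016 = 0.4776
B = 1 / 0.4776 = 2.09380
Bₛ = (B − 1)/(n − 1) = (2.09380 − 1)/(4 − 1) = 1.09380/3 = 0.36460

0.365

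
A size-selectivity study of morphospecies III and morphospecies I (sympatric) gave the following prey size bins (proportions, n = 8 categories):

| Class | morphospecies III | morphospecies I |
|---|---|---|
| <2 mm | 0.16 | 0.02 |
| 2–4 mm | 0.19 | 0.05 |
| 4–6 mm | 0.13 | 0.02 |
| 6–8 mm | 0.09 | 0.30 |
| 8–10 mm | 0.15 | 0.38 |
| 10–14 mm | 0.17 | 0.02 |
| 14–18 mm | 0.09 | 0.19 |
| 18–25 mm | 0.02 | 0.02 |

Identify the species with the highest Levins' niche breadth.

Σp_IIIᵢ² = 0.16² + 0.19² + 0.13² + 0.09² + 0.15² + 0.17² + 0.09² + 0.02² = 0.0256 + 0.0361 + 0.0169 + 0.0081 + 0.0225 + 0.0289 + 0.0081 + 0.0004 = 0.1466
B_III = 1 / 0.1466 = 6.8213
Σp_Iᵢ² = 0.02² + 0.05² + 0.02² + 0.30² + 0.38² + 0.02² + 0.19² + 0.02² = 0.0004 + 0.0025 + 0.0004 + 0.0900 + 0.1444 + 0.0004 + 0.0361 + 0.0004 = 0.2746
B_I = 1 / 0.2746 = 3.6417
Highest B → broadest niche (most generalist): morphospecies III (B = 6.82).

morphospecies III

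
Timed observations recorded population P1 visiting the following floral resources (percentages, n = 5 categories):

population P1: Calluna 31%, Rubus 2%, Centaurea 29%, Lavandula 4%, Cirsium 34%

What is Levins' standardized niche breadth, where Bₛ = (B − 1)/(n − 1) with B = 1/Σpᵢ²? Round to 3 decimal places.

0.589

Convert percentages to proportions (divide by 100).
Σpᵢ² = 0.31² + 0.02² + 0.29² + 0.04² + 0.34² = 0.0961 + 0.0004 + 0.0841 + 0.0016 + 0.1156 = 0.2978
B = 1 / 0.2978 = 3.35796
Bₛ = (B − 1)/(n − 1) = (3.35796 − 1)/(5 − 1) = 2.35796/4 = 0.58949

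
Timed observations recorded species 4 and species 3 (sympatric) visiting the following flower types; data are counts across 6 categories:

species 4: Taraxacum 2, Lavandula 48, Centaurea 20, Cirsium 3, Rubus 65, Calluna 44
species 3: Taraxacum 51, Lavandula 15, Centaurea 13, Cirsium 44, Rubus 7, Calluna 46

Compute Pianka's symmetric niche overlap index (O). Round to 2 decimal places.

Proportions for species 4 (n=182): 2/182=0.0110, 48/182=0.2637, 20/182=0.1099, 3/182=0.0165, 65/182=0.3571, 44/182=0.2418
Proportions for species 3 (n=176): 51/176=0.2898, 15/176=0.0852, 13/176=0.0739, 44/176=0.2500, 7/176=0.0398, 46/176=0.2614
Σ p₁ᵢp₂ᵢ = 0.003188 + 0.022467 + 0.008122 + 0.004125 + 0.014213 + 0.063207 = 0.115322
Σp_1ᵢ² = 0.0110² + 0.2637² + 0.1099² + 0.0165² + 0.3571² + 0.2418² = 0.000121 + 0.069538 + 0.012078 + 0.000272 + 0.127520 + 0.058467 = 0.267996
Σp_2ᵢ² = 0.2898² + 0.0852² + 0.0739² + 0.2500² + 0.0398² + 0.2614² = 0.083984 + 0.007259 + 0.005461 + 0.062500 + 0.001584 + 0.068330 = 0.229118
O = 0.115322 / √(0.267996 × 0.229118) = 0.115322 / 0.2477957 = 0.4654

0.47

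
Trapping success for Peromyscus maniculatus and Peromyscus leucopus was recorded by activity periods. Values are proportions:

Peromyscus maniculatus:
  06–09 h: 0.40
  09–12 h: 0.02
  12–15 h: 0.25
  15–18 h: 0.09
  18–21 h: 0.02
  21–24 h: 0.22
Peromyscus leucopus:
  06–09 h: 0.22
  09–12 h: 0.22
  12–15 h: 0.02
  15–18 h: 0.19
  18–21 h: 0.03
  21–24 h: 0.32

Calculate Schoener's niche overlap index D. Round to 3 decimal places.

Σ|p₁ᵢ − p₂ᵢ| = 0.18 + 0.20 + 0.23 + 0.10 + 0.01 + 0.10 = 0.82
D = 1 − ½ × 0.82 = 1 − 0.410 = 0.59000

0.590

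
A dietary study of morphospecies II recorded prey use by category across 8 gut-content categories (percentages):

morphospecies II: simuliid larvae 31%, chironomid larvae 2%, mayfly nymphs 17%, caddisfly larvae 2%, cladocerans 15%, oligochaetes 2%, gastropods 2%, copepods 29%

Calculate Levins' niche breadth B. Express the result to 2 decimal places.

4.29

Convert percentages to proportions (divide by 100).
Σpᵢ² = 0.31² + 0.02² + 0.17² + 0.02² + 0.15² + 0.02² + 0.02² + 0.29² = 0.0961 + 0.0004 + 0.0289 + 0.0004 + 0.0225 + 0.0004 + 0.0004 + 0.0841 = 0.2332
B = 1 / 0.2332 = 4.2882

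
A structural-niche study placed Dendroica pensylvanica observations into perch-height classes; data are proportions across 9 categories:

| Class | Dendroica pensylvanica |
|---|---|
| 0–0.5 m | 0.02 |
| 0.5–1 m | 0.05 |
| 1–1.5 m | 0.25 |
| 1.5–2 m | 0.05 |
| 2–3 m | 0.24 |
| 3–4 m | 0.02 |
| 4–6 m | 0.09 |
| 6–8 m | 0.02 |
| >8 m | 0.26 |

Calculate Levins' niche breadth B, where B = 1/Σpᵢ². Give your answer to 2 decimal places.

4.95

Σpᵢ² = 0.02² + 0.05² + 0.25² + 0.05² + 0.24² + 0.02² + 0.09² + 0.02² + 0.26² = 0.0004 + 0.0025 + 0.0625 + 0.0025 + 0.0576 + 0.0004 + 0.0081 + 0.0004 + 0.0676 = 0.2020
B = 1 / 0.2020 = 4.9505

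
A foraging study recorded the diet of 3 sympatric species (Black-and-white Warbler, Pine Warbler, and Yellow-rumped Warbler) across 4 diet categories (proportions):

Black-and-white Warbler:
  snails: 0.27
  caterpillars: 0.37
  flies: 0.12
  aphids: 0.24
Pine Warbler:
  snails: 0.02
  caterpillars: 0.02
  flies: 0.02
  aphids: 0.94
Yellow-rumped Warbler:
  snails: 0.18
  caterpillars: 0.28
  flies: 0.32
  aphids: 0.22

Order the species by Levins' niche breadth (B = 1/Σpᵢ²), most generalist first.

Σp_Blacᵢ² = 0.27² + 0.37² + 0.12² + 0.24² = 0.0729 + 0.1369 + 0.0144 + 0.0576 = 0.2818
B_Blac = 1 / 0.2818 = 3.5486
Σp_Pineᵢ² = 0.02² + 0.02² + 0.02² + 0.94² = 0.0004 + 0.0004 + 0.0004 + 0.8836 = 0.8848
B_Pine = 1 / 0.8848 = 1.1302
Σp_Yellᵢ² = 0.18² + 0.28² + 0.32² + 0.22² = 0.0324 + 0.0784 + 0.1024 + 0.0484 = 0.2616
B_Yell = 1 / 0.2616 = 3.8226
Ranking by B (broadest → narrowest): Yellow-rumped Warbler (3.82) > Black-and-white Warbler (3.55) > Pine Warbler (1.13)

Yellow-rumped Warbler > Black-and-white Warbler > Pine Warbler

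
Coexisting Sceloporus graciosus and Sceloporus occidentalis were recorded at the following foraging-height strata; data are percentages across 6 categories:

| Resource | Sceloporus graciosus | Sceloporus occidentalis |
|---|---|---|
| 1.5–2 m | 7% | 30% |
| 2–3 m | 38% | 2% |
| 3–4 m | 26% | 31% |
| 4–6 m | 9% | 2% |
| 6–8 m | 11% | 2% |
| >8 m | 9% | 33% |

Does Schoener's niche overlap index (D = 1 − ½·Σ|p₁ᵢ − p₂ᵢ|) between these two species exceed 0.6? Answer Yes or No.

No

Convert percentages to proportions (divide by 100).
Σ|p₁ᵢ − p₂ᵢ| = 0.23 + 0.36 + 0.05 + 0.07 + 0.09 + 0.24 = 1.04
D = 1 − ½ × 1.04 = 1 − 0.520 = 0.4800
D = 0.4800 < 0.6 → No.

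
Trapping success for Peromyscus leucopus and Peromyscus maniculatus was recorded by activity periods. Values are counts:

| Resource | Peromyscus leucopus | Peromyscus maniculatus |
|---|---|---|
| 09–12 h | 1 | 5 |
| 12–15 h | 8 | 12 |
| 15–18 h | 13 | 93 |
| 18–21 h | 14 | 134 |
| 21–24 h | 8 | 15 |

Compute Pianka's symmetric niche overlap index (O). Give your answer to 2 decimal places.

0.91

Proportions for Peromyscus leucopus (n=44): 1/44=0.0227, 8/44=0.1818, 13/44=0.2955, 14/44=0.3182, 8/44=0.1818
Proportions for Peromyscus maniculatus (n=259): 5/259=0.0193, 12/259=0.0463, 93/259=0.3591, 134/259=0.5174, 15/259=0.0579
Σ p₁ᵢp₂ᵢ = 0.000438 + 0.008417 + 0.106114 + 0.164637 + 0.010526 = 0.290132
Σp_1ᵢ² = 0.0227² + 0.1818² + 0.2955² + 0.3182² + 0.1818² = 0.000515 + 0.033051 + 0.087320 + 0.101251 + 0.033051 = 0.255188
Σp_2ᵢ² = 0.0193² + 0.0463² + 0.3591² + 0.5174² + 0.0579² = 0.000372 + 0.002144 + 0.128953 + 0.267703 + 0.003352 = 0.402524
O = 0.290132 / √(0.255188 × 0.402524) = 0.290132 / 0.3204985 = 0.9053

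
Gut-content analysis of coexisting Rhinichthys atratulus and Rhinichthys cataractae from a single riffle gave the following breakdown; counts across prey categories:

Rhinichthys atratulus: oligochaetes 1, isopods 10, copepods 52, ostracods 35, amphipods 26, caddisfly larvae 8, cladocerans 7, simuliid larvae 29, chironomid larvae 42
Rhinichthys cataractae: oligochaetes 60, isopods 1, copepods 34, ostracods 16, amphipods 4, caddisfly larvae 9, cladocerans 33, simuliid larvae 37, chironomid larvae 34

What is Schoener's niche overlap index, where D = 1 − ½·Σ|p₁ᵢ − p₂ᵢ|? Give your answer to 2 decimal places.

0.60

Proportions for Rhinichthys atratulus (n=210): 1/210=0.0048, 10/210=0.0476, 52/210=0.2476, 35/210=0.1667, 26/210=0.1238, 8/210=0.0381, 7/210=0.0333, 29/210=0.1381, 42/210=0.2000
Proportions for Rhinichthys cataractae (n=228): 60/228=0.2632, 1/228=0.0044, 34/228=0.1491, 16/228=0.0702, 4/228=0.0175, 9/228=0.0395, 33/228=0.1447, 37/228=0.1623, 34/228=0.1491
Σ|p₁ᵢ − p₂ᵢ| = 0.2584 + 0.0432 + 0.0985 + 0.0965 + 0.1063 + 0.0014 + 0.1114 + 0.0242 + 0.0509 = 0.7908
D = 1 − ½ × 0.7908 = 1 − 0.39540 = 0.60460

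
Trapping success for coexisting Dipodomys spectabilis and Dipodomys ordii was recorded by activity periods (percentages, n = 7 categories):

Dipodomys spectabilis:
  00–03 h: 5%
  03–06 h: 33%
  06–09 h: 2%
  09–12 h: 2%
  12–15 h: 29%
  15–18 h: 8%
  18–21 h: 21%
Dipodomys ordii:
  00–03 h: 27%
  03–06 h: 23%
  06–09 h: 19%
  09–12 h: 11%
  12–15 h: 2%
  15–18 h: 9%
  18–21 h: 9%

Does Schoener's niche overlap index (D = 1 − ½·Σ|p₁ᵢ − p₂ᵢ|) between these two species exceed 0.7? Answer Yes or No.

No

Convert percentages to proportions (divide by 100).
Σ|p₁ᵢ − p₂ᵢ| = 0.22 + 0.10 + 0.17 + 0.09 + 0.27 + 0.01 + 0.12 = 0.98
D = 1 − ½ × 0.98 = 1 − 0.490 = 0.5100
D = 0.5100 < 0.7 → No.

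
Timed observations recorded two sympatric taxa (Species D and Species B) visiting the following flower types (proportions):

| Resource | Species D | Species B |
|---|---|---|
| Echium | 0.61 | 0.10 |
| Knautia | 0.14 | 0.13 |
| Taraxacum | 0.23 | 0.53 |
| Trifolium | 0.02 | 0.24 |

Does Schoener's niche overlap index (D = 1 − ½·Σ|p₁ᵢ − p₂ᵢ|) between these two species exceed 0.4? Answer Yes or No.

Yes

Σ|p₁ᵢ − p₂ᵢ| = 0.51 + 0.01 + 0.30 + 0.22 = 1.04
D = 1 − ½ × 1.04 = 1 − 0.520 = 0.4800
D = 0.4800 > 0.4 → Yes.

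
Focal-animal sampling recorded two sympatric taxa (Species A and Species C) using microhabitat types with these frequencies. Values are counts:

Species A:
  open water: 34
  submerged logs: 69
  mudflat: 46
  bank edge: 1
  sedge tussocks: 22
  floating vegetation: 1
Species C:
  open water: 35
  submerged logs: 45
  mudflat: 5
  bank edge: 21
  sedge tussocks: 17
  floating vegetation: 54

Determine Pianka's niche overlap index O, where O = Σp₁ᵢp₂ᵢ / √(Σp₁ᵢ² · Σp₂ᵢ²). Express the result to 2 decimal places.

Proportions for Species A (n=173): 34/173=0.1965, 69/173=0.3988, 46/173=0.2659, 1/173=0.0058, 22/173=0.1272, 1/173=0.0058
Proportions for Species C (n=177): 35/177=0.1977, 45/177=0.2542, 5/177=0.0282, 21/177=0.1186, 17/177=0.0960, 54/177=0.3051
Σ p₁ᵢp₂ᵢ = 0.038848 + 0.101375 + 0.007498 + 0.000688 + 0.012211 + 0.001770 = 0.162390
Σp_1ᵢ² = 0.1965² + 0.3988² + 0.2659² + 0.0058² + 0.1272² + 0.0058² = 0.038612 + 0.159041 + 0.070703 + 0.000034 + 0.016180 + 0.000034 = 0.284604
Σp_2ᵢ² = 0.1977² + 0.2542² + 0.0282² + 0.1186² + 0.0960² + 0.3051² = 0.039085 + 0.064618 + 0.000795 + 0.014066 + 0.009216 + 0.093086 = 0.220866
O = 0.162390 / √(0.284604 × 0.220866) = 0.162390 / 0.2507177 = 0.6477

0.65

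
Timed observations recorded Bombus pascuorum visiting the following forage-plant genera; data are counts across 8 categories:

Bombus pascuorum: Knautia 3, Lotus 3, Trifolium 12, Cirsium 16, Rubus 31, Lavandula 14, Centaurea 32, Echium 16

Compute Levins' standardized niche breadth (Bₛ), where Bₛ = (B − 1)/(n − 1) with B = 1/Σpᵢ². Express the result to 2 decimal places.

0.66

Proportions for Bombus pascuorum (n=127): 3/127=0.0236, 3/127=0.0236, 12/127=0.0945, 16/127=0.1260, 31/127=0.2441, 14/127=0.1102, 32/127=0.2520, 16/127=0.1260
Σpᵢ² = 0.0236² + 0.0236² + 0.0945² + 0.1260² + 0.2441² + 0.1102² + 0.2520² + 0.1260² = 0.000557 + 0.000557 + 0.008930 + 0.015876 + 0.059585 + 0.012144 + 0.063504 + 0.015876 = 0.177029
B = 1 / 0.177029 = 5.6488
Bₛ = (B − 1)/(n − 1) = (5.6488 − 1)/(8 − 1) = 4.6488/7 = 0.6641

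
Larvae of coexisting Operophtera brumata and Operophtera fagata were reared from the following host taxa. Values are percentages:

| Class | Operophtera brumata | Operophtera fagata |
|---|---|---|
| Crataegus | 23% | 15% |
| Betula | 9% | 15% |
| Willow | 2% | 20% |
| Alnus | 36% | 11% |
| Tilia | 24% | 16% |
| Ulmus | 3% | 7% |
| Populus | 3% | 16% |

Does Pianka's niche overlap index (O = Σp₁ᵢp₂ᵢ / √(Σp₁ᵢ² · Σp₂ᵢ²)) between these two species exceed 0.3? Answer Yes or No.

Convert percentages to proportions (divide by 100).
Σ p₁ᵢp₂ᵢ = 0.0345 + 0.0135 + 0.0040 + 0.0396 + 0.0384 + 0.0021 + 0.0048 = 0.1369
Σp_1ᵢ² = 0.23² + 0.09² + 0.02² + 0.36² + 0.24² + 0.03² + 0.03² = 0.0529 + 0.0081 + 0.0004 + 0.1296 + 0.0576 + 0.0009 + 0.0009 = 0.2504
Σp_2ᵢ² = 0.15² + 0.15² + 0.20² + 0.11² + 0.16² + 0.07² + 0.16² = 0.0225 + 0.0225 + 0.0400 + 0.0121 + 0.0256 + 0.0049 + 0.0256 = 0.1532
O = 0.1369 / √(0.2504 × 0.1532) = 0.1369 / 0.19586 = 0.6990
O = 0.6990 > 0.3 → Yes.

Yes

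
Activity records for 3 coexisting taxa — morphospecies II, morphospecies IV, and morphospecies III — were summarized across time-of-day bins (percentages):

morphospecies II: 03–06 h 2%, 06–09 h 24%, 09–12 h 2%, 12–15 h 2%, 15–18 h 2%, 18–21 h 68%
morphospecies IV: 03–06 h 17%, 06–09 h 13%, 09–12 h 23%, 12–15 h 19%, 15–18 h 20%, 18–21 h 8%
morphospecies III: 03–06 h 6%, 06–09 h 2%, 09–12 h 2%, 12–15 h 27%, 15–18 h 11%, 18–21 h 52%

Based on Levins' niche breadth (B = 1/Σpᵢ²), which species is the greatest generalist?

morphospecies IV

Convert percentages to proportions (divide by 100).
Σp_IIᵢ² = 0.02² + 0.24² + 0.02² + 0.02² + 0.02² + 0.68² = 0.0004 + 0.0576 + 0.0004 + 0.0004 + 0.0004 + 0.4624 = 0.5216
B_II = 1 / 0.5216 = 1.9172
Σp_IVᵢ² = 0.17² + 0.13² + 0.23² + 0.19² + 0.20² + 0.08² = 0.0289 + 0.0169 + 0.0529 + 0.0361 + 0.0400 + 0.0064 = 0.1812
B_IV = 1 / 0.1812 = 5.5188
Σp_IIIᵢ² = 0.06² + 0.02² + 0.02² + 0.27² + 0.11² + 0.52² = 0.0036 + 0.0004 + 0.0004 + 0.0729 + 0.0121 + 0.2704 = 0.3598
B_III = 1 / 0.3598 = 2.7793
Highest B → broadest niche (most generalist): morphospecies IV (B = 5.52).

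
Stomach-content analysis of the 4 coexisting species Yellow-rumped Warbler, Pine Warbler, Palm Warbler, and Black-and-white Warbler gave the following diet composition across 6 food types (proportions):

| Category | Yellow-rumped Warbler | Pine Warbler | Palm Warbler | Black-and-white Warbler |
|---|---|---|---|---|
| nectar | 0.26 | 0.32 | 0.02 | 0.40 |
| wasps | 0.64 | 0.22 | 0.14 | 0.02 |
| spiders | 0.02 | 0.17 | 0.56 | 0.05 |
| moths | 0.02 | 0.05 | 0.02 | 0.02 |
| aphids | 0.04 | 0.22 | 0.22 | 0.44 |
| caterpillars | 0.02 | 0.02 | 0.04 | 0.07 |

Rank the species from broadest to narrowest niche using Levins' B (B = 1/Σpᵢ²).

Pine Warbler > Black-and-white Warbler > Palm Warbler > Yellow-rumped Warbler

Σp_Yellᵢ² = 0.26² + 0.64² + 0.02² + 0.02² + 0.04² + 0.02² = 0.0676 + 0.4096 + 0.0004 + 0.0004 + 0.0016 + 0.0004 = 0.4800
B_Yell = 1 / 0.4800 = 2.0833
Σp_Pineᵢ² = 0.32² + 0.22² + 0.17² + 0.05² + 0.22² + 0.02² = 0.1024 + 0.0484 + 0.0289 + 0.0025 + 0.0484 + 0.0004 = 0.2310
B_Pine = 1 / 0.2310 = 4.3290
Σp_Palmᵢ² = 0.02² + 0.14² + 0.56² + 0.02² + 0.22² + 0.04² = 0.0004 + 0.0196 + 0.3136 + 0.0004 + 0.0484 + 0.0016 = 0.3840
B_Palm = 1 / 0.3840 = 2.6042
Σp_Blacᵢ² = 0.40² + 0.02² + 0.05² + 0.02² + 0.44² + 0.07² = 0.1600 + 0.0004 + 0.0025 + 0.0004 + 0.1936 + 0.0049 = 0.3618
B_Blac = 1 / 0.3618 = 2.7640
Ranking by B (broadest → narrowest): Pine Warbler (4.33) > Black-and-white Warbler (2.76) > Palm Warbler (2.60) > Yellow-rumped Warbler (2.08)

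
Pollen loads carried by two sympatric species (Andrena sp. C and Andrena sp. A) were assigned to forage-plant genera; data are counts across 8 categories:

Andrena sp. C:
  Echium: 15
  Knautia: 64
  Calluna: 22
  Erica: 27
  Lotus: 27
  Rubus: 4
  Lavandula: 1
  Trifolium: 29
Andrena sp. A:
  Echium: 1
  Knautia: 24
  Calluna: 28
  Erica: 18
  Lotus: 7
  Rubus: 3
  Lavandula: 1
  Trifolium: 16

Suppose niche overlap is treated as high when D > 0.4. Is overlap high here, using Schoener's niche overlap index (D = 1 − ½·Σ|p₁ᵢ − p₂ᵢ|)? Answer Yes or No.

Proportions for Andrena sp. C (n=189): 15/189=0.0794, 64/189=0.3386, 22/189=0.1164, 27/189=0.1429, 27/189=0.1429, 4/189=0.0212, 1/189=0.0053, 29/189=0.1534
Proportions for Andrena sp. A (n=98): 1/98=0.0102, 24/98=0.2449, 28/98=0.2857, 18/98=0.1837, 7/98=0.0714, 3/98=0.0306, 1/98=0.0102, 16/98=0.1633
Σ|p₁ᵢ − p₂ᵢ| = 0.0692 + 0.0937 + 0.1693 + 0.0408 + 0.0715 + 0.0094 + 0.0049 + 0.0099 = 0.4687
D = 1 − ½ × 0.4687 = 1 − 0.23435 = 0.76565
D = 0.76565 > 0.4 → Yes.

Yes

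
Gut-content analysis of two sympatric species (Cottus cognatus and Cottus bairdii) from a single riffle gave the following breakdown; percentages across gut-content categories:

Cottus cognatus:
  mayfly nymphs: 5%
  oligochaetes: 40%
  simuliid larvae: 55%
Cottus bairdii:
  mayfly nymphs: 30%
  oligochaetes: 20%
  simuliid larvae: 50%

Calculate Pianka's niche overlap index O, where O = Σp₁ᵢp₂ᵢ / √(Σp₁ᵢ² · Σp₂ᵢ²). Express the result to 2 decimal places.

0.88

Convert percentages to proportions (divide by 100).
Σ p₁ᵢp₂ᵢ = 0.0150 + 0.0800 + 0.2750 = 0.3700
Σp_1ᵢ² = 0.05² + 0.40² + 0.55² = 0.0025 + 0.1600 + 0.3025 = 0.4650
Σp_2ᵢ² = 0.30² + 0.20² + 0.50² = 0.0900 + 0.0400 + 0.2500 = 0.3800
O = 0.3700 / √(0.4650 × 0.3800) = 0.3700 / 0.42036 = 0.8802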